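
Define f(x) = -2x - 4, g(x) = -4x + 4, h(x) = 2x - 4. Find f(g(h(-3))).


h(-3) = -10
g(-10) = 44
f(44) = -92

-92


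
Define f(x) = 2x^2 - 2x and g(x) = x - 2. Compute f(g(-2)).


g(-2) = -4
f(-4) = 2*(-4)^2 - 2*(-4) = 40

40


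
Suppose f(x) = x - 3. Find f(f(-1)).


f(-1) = -4
f(-4) = -7

-7


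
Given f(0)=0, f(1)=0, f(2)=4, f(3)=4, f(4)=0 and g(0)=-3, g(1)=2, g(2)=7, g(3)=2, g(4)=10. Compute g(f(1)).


f(1) = 0
g(0) = -3

-3


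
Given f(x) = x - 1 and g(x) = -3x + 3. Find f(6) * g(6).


-75


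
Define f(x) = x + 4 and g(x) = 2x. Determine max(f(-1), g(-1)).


f(-1) = 3
g(-1) = -2
max = 3

3


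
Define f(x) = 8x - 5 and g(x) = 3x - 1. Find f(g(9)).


g(9) = 26
f(26) = 203

203


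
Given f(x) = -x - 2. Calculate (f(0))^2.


f(0) = -2
(-2)^2 = 4

4


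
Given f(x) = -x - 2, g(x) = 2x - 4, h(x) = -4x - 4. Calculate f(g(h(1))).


h(1) = -8
g(-8) = -20
f(-20) = 18

18


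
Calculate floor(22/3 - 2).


22/3 = 7.3333
7.3333 - 2 = 5.3333
floor(5.3333) = 5

5


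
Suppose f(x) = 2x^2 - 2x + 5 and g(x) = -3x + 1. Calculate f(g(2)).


65


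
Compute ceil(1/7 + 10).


1/7 = 0.1429
0.1429 + 10 = 10.1429
ceil(10.1429) = 11

11


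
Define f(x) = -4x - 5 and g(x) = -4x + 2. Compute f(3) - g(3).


f(3) = -17
g(3) = -10
Difference = -7

-7


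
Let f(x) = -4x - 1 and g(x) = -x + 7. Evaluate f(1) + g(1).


1


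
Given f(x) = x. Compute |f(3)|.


f(3) = 3
|3| = 3

3


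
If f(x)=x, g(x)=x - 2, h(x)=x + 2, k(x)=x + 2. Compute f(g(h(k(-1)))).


1


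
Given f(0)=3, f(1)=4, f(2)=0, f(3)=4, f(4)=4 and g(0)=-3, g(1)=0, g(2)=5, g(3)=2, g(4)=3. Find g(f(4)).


f(4) = 4
g(4) = 3

3


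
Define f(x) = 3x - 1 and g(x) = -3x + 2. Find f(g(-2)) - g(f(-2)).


f(g(-2)) = 23
g(f(-2)) = 23
Difference = 0

0


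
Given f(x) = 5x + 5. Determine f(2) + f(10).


70


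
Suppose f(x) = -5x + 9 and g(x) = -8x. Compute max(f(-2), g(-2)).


f(-2) = 19
g(-2) = 16
max = 19

19


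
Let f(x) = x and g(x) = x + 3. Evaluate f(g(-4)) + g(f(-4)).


f(g(-4)) = -1
g(f(-4)) = -1
Sum = -2

-2


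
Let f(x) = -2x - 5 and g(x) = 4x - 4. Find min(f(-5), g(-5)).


f(-5) = 5
g(-5) = -24
min = -24

-24


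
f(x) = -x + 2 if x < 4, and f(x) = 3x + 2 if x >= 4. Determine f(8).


8 satisfies x >= 4
f(8) = 26

26


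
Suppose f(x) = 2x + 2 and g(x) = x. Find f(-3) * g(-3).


f(-3) = -4
g(-3) = -3
Product = 12

12


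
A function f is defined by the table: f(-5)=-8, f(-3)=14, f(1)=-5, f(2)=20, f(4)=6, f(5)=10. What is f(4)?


6


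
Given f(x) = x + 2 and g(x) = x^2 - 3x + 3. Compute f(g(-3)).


g(-3) = 21
f(21) = 23

23


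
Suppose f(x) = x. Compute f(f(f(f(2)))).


f(2) = 2
f(2) = 2
f(2) = 2
f(2) = 2

2


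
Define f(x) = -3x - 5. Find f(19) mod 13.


f(19) = -62
-62 mod 13 = 3

3


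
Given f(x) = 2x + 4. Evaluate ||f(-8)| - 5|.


f(-8) = -12
|-12| = 12
|12 - 5| = 7

7


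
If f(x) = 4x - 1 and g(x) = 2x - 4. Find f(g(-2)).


g(-2) = -8
f(-8) = -33

-33


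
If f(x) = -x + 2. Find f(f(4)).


f(4) = -2
f(-2) = 4

4


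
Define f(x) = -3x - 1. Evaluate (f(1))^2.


f(1) = -4
(-4)^2 = 16

16


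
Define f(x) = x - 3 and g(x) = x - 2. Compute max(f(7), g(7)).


f(7) = 4
g(7) = 5
max = 5

5


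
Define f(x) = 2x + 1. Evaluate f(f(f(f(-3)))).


-33


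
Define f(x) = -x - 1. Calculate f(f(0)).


f(0) = -1
f(-1) = 0

0


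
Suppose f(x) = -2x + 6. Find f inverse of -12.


9


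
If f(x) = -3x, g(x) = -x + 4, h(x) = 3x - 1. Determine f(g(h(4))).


h(4) = 11
g(11) = -7
f(-7) = 21

21


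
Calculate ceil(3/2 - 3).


3/2 = 1.5
1.5 - 3 = -1.5
ceil(-1.5) = -1

-1


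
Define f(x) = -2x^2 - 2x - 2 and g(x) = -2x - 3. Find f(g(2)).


g(2) = -7
f(-7) = (-2)*(-7)^2 - 2*(-7) - 2 = -86

-86


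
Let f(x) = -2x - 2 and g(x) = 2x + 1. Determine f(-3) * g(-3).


f(-3) = 4
g(-3) = -5
Product = -20

-20


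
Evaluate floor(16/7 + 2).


4


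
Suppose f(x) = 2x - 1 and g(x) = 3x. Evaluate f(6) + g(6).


29


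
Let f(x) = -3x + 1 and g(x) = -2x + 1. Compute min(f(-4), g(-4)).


f(-4) = 13
g(-4) = 9
min = 9

9


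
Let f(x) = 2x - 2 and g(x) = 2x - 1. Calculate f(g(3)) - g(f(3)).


f(g(3)) = 8
g(f(3)) = 7
Difference = 1

1


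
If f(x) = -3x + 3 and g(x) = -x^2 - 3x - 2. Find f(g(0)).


g(0) = -2
f(-2) = 9

9


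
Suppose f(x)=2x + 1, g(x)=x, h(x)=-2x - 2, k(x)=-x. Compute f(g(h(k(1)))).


k(1) = -1
h(-1) = 0
g(0) = 0
f(0) = 1

1


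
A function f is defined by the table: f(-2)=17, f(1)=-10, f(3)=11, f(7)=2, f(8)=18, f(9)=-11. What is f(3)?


Reading from the table at x = 3

11


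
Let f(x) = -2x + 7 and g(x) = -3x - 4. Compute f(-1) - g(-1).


f(-1) = 9
g(-1) = -1
Difference = 10

10


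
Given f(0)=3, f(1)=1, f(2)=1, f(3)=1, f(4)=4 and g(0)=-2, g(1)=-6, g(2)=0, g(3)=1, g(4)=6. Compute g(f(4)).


f(4) = 4
g(4) = 6

6


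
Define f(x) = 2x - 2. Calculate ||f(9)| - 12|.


f(9) = 16
|16| = 16
|16 - 12| = 4

4


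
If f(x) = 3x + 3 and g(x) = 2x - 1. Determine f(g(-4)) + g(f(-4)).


f(g(-4)) = -24
g(f(-4)) = -19
Sum = -43

-43


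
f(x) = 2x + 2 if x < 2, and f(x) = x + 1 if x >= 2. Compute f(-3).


-3 satisfies x < 2
f(-3) = -4

-4


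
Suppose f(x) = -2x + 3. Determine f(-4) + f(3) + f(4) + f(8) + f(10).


f(-4) = 11
f(3) = -3
f(4) = -5
f(8) = -13
f(10) = -17
Sum = -27

-27


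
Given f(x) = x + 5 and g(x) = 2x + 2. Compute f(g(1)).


g(1) = 4
f(4) = 9

9


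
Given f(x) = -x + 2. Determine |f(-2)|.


f(-2) = 4
|4| = 4

4


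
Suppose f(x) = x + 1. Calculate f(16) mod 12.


f(16) = 17
17 mod 12 = 5

5


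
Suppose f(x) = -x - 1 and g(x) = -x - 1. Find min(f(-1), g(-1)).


0


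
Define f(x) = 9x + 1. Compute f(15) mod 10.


6


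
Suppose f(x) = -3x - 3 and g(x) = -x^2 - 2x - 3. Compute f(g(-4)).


g(-4) = -11
f(-11) = 30

30


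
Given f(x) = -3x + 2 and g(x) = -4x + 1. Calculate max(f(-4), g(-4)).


f(-4) = 14
g(-4) = 17
max = 17

17


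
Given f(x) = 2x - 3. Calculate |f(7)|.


f(7) = 11
|11| = 11

11


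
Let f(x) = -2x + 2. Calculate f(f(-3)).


f(-3) = 8
f(8) = -14

-14


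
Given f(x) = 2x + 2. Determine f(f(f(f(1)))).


f(1) = 4
f(4) = 10
f(10) = 22
f(22) = 46

46


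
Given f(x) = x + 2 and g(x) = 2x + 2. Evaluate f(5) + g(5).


f(5) = 7
g(5) = 12
Sum = 19

19


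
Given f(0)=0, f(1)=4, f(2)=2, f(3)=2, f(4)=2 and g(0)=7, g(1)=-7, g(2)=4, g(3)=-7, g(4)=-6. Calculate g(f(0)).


f(0) = 0
g(0) = 7

7


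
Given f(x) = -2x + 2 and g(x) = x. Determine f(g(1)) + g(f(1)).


0


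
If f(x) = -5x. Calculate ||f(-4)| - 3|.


f(-4) = 20
|20| = 20
|20 - 3| = 17

17


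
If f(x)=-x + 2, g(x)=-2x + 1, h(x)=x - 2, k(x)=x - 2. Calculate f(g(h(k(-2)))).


-11


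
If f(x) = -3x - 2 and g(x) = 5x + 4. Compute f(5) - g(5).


-46


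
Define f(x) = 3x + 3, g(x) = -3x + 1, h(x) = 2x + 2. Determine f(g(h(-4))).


h(-4) = -6
g(-6) = 19
f(19) = 60

60


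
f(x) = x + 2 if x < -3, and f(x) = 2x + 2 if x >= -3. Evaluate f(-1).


-1 satisfies x >= -3
f(-1) = 0

0


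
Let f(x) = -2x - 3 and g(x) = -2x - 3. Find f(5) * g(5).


f(5) = -13
g(5) = -13
Product = 169

169


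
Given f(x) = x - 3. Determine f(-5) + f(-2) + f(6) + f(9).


f(-5) = -8
f(-2) = -5
f(6) = 3
f(9) = 6
Sum = -4

-4


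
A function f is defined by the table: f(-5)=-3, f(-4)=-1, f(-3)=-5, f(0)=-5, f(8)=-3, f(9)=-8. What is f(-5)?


-3


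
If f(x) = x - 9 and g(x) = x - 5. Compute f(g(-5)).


g(-5) = -10
f(-10) = -19

-19


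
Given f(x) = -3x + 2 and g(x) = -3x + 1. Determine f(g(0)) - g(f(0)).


f(g(0)) = -1
g(f(0)) = -5
Difference = 4

4


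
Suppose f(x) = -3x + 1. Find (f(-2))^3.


f(-2) = 7
(7)^3 = 343

343


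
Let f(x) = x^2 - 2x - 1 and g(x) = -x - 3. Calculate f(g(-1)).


7


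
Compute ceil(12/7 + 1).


3


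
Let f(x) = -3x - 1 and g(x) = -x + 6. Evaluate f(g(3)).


g(3) = 3
f(3) = -10

-10


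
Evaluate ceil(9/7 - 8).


9/7 = 1.2857
1.2857 - 8 = -6.7143
ceil(-6.7143) = -6

-6


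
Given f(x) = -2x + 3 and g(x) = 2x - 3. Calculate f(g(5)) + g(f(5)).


-28


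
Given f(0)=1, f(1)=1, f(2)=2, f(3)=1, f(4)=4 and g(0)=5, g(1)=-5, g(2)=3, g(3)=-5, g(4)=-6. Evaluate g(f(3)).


f(3) = 1
g(1) = -5

-5


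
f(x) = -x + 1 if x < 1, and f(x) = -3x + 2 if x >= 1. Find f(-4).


-4 satisfies x < 1
f(-4) = 5

5


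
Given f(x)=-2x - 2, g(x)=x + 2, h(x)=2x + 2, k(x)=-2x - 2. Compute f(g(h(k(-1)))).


-10


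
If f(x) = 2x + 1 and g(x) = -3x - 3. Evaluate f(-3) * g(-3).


f(-3) = -5
g(-3) = 6
Product = -30

-30


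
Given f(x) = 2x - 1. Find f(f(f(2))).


f(2) = 3
f(3) = 5
f(5) = 9

9


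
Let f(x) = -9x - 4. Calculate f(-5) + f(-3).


f(-5) = 41
f(-3) = 23
Sum = 64

64


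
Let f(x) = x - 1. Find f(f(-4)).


-6


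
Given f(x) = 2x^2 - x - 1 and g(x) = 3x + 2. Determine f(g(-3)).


104


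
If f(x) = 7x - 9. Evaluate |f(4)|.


f(4) = 19
|19| = 19

19


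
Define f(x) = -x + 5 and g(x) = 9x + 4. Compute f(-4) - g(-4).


f(-4) = 9
g(-4) = -32
Difference = 41

41


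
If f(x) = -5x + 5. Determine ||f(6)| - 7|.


f(6) = -25
|-25| = 25
|25 - 7| = 18

18


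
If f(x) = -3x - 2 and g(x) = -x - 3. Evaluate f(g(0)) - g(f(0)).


f(g(0)) = 7
g(f(0)) = -1
Difference = 8

8


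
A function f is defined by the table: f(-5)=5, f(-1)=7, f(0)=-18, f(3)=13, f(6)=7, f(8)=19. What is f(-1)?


Reading from the table at x = -1

7


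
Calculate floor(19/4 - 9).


19/4 = 4.75
4.75 - 9 = -4.25
floor(-4.25) = -5

-5


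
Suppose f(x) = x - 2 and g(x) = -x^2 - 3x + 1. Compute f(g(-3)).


g(-3) = 1
f(1) = -1

-1


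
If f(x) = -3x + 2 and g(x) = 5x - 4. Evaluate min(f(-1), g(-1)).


f(-1) = 5
g(-1) = -9
min = -9

-9


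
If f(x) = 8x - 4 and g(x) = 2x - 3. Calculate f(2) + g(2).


f(2) = 12
g(2) = 1
Sum = 13

13


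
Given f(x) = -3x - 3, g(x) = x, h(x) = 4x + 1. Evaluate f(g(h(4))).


h(4) = 17
g(17) = 17
f(17) = -54

-54


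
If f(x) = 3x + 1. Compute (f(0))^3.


f(0) = 1
(1)^3 = 1

1


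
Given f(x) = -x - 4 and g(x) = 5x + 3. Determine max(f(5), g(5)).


f(5) = -9
g(5) = 28
max = 28

28


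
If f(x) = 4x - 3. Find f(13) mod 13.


f(13) = 49
49 mod 13 = 10

10


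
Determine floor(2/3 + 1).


1


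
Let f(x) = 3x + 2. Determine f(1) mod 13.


f(1) = 5
5 mod 13 = 5

5


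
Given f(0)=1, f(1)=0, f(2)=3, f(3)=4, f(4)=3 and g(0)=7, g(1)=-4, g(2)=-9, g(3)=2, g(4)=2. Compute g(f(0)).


f(0) = 1
g(1) = -4

-4


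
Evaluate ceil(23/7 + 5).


9


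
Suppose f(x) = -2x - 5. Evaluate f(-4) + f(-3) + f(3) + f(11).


f(-4) = 3
f(-3) = 1
f(3) = -11
f(11) = -27
Sum = -34

-34


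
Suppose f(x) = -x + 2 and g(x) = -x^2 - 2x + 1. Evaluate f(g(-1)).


g(-1) = 2
f(2) = 0

0


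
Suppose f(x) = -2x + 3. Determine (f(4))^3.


f(4) = -5
(-5)^3 = -125

-125


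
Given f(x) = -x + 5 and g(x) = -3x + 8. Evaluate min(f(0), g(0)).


f(0) = 5
g(0) = 8
min = 5

5


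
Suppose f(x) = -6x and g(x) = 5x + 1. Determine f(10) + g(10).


f(10) = -60
g(10) = 51
Sum = -9

-9


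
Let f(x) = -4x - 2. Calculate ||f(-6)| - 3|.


19


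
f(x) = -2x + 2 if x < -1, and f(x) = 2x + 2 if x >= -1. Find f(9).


9 satisfies x >= -1
f(9) = 20

20


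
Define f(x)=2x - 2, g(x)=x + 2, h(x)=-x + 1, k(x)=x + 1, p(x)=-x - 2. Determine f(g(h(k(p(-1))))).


p(-1) = -1
k(-1) = 0
h(0) = 1
g(1) = 3
f(3) = 4

4


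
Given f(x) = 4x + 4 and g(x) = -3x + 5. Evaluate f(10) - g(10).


f(10) = 44
g(10) = -25
Difference = 69

69


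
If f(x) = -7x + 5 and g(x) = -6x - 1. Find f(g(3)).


138


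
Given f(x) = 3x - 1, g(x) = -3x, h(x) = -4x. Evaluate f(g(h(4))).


h(4) = -16
g(-16) = 48
f(48) = 143

143


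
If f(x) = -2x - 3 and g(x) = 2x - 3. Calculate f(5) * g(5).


f(5) = -13
g(5) = 7
Product = -91

-91


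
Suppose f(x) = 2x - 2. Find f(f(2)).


2


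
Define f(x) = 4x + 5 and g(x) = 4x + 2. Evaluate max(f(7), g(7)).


f(7) = 33
g(7) = 30
max = 33

33


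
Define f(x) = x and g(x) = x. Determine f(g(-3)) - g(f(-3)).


f(g(-3)) = -3
g(f(-3)) = -3
Difference = 0

0


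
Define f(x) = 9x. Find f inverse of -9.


Solve 9x = -9
x = (-9) / 9 = -1

-1


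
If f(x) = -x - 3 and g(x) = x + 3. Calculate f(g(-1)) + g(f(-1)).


f(g(-1)) = -5
g(f(-1)) = 1
Sum = -4

-4


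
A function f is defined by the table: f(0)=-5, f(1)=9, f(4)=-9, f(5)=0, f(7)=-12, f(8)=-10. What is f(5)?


Reading from the table at x = 5

0


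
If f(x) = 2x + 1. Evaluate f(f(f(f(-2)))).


f(-2) = -3
f(-3) = -5
f(-5) = -9
f(-9) = -17

-17


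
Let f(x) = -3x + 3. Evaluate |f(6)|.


f(6) = -15
|-15| = 15

15


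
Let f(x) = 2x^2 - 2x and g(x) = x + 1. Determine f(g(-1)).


g(-1) = 0
f(0) = 2*(0)^2 - 2*(0) = 0

0


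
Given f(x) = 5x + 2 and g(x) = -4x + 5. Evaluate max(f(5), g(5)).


f(5) = 27
g(5) = -15
max = 27

27


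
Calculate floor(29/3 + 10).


19


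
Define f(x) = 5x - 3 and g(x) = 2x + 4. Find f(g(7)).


87


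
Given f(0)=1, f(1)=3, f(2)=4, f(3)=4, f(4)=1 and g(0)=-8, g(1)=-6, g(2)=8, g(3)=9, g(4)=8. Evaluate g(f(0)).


f(0) = 1
g(1) = -6

-6


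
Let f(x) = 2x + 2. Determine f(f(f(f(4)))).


94


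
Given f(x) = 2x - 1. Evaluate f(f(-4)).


f(-4) = -9
f(-9) = -19

-19


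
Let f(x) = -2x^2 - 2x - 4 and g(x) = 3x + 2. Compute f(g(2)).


g(2) = 8
f(8) = (-2)*(8)^2 - 2*(8) - 4 = -148

-148


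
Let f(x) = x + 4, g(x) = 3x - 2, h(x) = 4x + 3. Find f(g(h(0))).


h(0) = 3
g(3) = 7
f(7) = 11

11


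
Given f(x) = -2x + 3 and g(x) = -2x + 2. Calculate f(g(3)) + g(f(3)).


19


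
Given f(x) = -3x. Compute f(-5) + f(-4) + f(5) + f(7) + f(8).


f(-5) = 15
f(-4) = 12
f(5) = -15
f(7) = -21
f(8) = -24
Sum = -33

-33


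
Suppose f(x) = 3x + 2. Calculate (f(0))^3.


f(0) = 2
(2)^3 = 8

8


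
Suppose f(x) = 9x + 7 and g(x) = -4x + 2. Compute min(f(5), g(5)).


-18


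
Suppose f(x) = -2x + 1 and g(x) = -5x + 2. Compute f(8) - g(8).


f(8) = -15
g(8) = -38
Difference = 23

23


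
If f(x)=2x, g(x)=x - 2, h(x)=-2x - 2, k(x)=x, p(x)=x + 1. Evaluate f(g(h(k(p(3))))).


p(3) = 4
k(4) = 4
h(4) = -10
g(-10) = -12
f(-12) = -24

-24


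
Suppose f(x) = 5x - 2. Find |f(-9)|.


f(-9) = -47
|-47| = 47

47


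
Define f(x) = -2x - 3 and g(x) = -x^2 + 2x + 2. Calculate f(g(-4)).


41


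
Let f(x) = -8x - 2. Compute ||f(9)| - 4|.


70


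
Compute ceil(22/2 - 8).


22/2 = 11
11 - 8 = 3
ceil(3) = 3

3


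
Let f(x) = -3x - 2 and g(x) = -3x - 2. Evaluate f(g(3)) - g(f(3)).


f(g(3)) = 31
g(f(3)) = 31
Difference = 0

0


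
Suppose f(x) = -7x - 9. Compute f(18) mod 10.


5


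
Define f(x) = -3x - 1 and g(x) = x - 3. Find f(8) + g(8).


f(8) = -25
g(8) = 5
Sum = -20

-20


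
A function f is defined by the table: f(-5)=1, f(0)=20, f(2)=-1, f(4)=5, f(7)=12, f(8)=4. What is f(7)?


Reading from the table at x = 7

12


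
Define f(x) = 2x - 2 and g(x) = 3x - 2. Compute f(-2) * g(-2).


f(-2) = -6
g(-2) = -8
Product = 48

48


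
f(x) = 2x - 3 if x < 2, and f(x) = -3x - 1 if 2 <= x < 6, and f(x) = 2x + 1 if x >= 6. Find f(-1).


-1 satisfies x < 2
f(-1) = -5

-5


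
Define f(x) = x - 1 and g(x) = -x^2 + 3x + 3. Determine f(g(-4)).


g(-4) = -25
f(-25) = -26

-26


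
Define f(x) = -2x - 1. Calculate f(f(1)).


5


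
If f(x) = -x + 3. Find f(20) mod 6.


1


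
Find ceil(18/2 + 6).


18/2 = 9
9 + 6 = 15
ceil(15) = 15

15


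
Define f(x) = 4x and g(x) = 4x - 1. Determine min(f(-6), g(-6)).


f(-6) = -24
g(-6) = -25
min = -25

-25


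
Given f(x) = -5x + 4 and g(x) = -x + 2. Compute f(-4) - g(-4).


f(-4) = 24
g(-4) = 6
Difference = 18

18


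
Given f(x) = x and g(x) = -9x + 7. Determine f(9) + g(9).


f(9) = 9
g(9) = -74
Sum = -65

-65


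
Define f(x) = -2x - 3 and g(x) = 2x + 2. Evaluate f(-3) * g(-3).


f(-3) = 3
g(-3) = -4
Product = -12

-12


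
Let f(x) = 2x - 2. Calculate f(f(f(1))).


f(1) = 0
f(0) = -2
f(-2) = -6

-6


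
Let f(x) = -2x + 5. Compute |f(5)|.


f(5) = -5
|-5| = 5

5


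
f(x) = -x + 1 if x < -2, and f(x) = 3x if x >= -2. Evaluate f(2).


2 satisfies x >= -2
f(2) = 6

6


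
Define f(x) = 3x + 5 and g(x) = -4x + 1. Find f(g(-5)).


g(-5) = 21
f(21) = 68

68


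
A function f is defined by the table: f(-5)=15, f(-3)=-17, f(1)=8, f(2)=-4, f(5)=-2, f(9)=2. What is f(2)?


Reading from the table at x = 2

-4


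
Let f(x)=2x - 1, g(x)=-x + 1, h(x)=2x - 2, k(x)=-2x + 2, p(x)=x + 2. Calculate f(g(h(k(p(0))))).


p(0) = 2
k(2) = -2
h(-2) = -6
g(-6) = 7
f(7) = 13

13


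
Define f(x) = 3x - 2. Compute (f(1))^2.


f(1) = 1
(1)^2 = 1

1


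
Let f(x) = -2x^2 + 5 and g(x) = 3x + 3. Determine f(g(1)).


-67


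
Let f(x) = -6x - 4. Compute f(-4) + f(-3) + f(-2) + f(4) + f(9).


f(-4) = 20
f(-3) = 14
f(-2) = 8
f(4) = -28
f(9) = -58
Sum = -44

-44


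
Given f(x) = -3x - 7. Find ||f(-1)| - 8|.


f(-1) = -4
|-4| = 4
|4 - 8| = 4

4


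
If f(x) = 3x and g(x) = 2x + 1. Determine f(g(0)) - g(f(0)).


f(g(0)) = 3
g(f(0)) = 1
Difference = 2

2


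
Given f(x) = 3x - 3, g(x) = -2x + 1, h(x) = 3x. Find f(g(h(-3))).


54


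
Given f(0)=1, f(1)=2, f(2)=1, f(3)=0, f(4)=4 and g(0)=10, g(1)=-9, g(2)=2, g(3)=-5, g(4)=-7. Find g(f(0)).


f(0) = 1
g(1) = -9

-9


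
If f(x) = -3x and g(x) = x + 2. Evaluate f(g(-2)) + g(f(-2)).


f(g(-2)) = 0
g(f(-2)) = 8
Sum = 8

8


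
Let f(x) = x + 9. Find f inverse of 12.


Solve x + 9 = 12
x = (12 - 9) / 1 = 3

3


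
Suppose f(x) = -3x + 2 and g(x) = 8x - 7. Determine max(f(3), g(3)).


f(3) = -7
g(3) = 17
max = 17

17


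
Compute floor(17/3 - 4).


17/3 = 5.6667
5.6667 - 4 = 1.6667
floor(1.6667) = 1

1


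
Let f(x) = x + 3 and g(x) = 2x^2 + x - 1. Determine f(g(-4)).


g(-4) = 27
f(27) = 30

30


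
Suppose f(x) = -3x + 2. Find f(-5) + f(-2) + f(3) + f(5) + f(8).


-17


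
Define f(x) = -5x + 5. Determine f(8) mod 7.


f(8) = -35
-35 mod 7 = 0

0


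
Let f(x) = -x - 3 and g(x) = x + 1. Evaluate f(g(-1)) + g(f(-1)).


f(g(-1)) = -3
g(f(-1)) = -1
Sum = -4

-4


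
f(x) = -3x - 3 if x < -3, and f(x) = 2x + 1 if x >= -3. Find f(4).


4 satisfies x >= -3
f(4) = 9

9


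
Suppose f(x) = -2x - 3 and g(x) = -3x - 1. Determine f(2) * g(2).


f(2) = -7
g(2) = -7
Product = 49

49


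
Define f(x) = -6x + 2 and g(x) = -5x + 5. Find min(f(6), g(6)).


f(6) = -34
g(6) = -25
min = -34

-34


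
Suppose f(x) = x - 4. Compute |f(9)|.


f(9) = 5
|5| = 5

5


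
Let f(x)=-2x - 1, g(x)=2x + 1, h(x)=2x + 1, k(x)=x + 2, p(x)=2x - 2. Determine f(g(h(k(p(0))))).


p(0) = -2
k(-2) = 0
h(0) = 1
g(1) = 3
f(3) = -7

-7


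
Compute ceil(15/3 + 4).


9


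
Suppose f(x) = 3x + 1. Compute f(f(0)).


4


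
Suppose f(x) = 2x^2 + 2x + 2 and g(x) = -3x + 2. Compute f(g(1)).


2


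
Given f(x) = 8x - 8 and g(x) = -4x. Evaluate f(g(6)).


g(6) = -24
f(-24) = -200

-200


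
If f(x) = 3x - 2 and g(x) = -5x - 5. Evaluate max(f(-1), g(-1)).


0


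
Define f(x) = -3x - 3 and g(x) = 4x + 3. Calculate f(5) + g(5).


5


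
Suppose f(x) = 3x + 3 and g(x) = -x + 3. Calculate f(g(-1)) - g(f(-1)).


12


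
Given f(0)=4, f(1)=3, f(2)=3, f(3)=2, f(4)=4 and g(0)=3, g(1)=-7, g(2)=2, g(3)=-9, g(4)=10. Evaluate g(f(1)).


f(1) = 3
g(3) = -9

-9


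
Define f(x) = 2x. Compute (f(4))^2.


f(4) = 8
(8)^2 = 64

64


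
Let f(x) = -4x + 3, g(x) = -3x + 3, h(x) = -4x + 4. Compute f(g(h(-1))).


h(-1) = 8
g(8) = -21
f(-21) = 87

87


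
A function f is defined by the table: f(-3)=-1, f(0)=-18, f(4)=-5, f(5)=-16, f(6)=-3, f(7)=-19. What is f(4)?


Reading from the table at x = 4

-5


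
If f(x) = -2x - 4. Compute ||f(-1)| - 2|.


0


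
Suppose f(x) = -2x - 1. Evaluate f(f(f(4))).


f(4) = -9
f(-9) = 17
f(17) = -35

-35


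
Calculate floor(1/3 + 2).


1/3 = 0.3333
0.3333 + 2 = 2.3333
floor(2.3333) = 2

2


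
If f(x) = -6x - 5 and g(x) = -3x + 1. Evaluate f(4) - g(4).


-18


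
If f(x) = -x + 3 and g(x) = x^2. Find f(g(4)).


g(4) = 16
f(16) = -13

-13


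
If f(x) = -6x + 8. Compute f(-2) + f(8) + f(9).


f(-2) = 20
f(8) = -40
f(9) = -46
Sum = -66

-66


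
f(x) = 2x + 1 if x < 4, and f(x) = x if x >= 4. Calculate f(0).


0 satisfies x < 4
f(0) = 1

1


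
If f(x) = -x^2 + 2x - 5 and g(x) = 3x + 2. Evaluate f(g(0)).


g(0) = 2
f(2) = (-1)*(2)^2 + 2*(2) - 5 = -5

-5


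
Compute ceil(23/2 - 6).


23/2 = 11.5
11.5 - 6 = 5.5
ceil(5.5) = 6

6


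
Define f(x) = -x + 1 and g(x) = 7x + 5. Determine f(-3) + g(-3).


f(-3) = 4
g(-3) = -16
Sum = -12

-12


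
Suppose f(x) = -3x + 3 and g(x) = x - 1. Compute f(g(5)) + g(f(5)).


-22


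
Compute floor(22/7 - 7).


22/7 = 3.1429
3.1429 - 7 = -3.8571
floor(-3.8571) = -4

-4


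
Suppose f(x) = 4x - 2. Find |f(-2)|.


f(-2) = -10
|-10| = 10

10


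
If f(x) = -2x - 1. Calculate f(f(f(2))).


-19


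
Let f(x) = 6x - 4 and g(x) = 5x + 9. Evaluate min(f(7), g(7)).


38


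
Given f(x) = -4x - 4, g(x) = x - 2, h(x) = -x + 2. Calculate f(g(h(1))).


h(1) = 1
g(1) = -1
f(-1) = 0

0


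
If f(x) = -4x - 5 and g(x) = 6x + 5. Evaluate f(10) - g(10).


f(10) = -45
g(10) = 65
Difference = -110

-110


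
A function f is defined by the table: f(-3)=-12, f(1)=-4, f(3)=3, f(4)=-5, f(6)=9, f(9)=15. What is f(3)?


Reading from the table at x = 3

3


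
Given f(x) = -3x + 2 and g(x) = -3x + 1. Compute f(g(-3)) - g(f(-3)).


f(g(-3)) = -28
g(f(-3)) = -32
Difference = 4

4


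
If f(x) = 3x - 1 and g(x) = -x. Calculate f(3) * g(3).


f(3) = 8
g(3) = -3
Product = -24

-24


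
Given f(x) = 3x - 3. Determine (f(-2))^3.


f(-2) = -9
(-9)^3 = -729

-729


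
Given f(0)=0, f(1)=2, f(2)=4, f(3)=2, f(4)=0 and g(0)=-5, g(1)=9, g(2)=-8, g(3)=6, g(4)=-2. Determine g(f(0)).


f(0) = 0
g(0) = -5

-5


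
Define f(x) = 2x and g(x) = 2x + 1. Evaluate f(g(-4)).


g(-4) = -7
f(-7) = -14

-14


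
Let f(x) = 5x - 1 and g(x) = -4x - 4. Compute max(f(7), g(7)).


f(7) = 34
g(7) = -32
max = 34

34


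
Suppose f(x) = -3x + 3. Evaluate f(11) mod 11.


f(11) = -30
-30 mod 11 = 3

3


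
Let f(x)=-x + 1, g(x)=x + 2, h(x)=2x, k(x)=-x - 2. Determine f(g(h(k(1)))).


k(1) = -3
h(-3) = -6
g(-6) = -4
f(-4) = 5

5


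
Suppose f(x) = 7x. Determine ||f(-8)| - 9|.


f(-8) = -56
|-56| = 56
|56 - 9| = 47

47


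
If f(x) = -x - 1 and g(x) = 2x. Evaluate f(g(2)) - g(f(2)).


f(g(2)) = -5
g(f(2)) = -6
Difference = 1

1


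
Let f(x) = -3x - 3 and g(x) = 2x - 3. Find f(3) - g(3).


-15


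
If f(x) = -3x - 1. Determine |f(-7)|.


20


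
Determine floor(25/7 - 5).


25/7 = 3.5714
3.5714 - 5 = -1.4286
floor(-1.4286) = -2

-2


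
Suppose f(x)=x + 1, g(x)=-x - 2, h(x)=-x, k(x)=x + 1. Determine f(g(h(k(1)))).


k(1) = 2
h(2) = -2
g(-2) = 0
f(0) = 1

1


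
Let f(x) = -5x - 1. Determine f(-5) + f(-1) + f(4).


f(-5) = 24
f(-1) = 4
f(4) = -21
Sum = 7

7


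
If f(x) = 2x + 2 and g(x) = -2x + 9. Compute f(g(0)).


g(0) = 9
f(9) = 20

20


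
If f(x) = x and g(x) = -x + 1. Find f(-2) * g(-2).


-6


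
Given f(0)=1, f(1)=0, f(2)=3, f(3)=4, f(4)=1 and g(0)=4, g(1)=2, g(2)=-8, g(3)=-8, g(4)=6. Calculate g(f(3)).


6


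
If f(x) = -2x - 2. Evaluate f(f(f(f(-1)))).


f(-1) = 0
f(0) = -2
f(-2) = 2
f(2) = -6

-6


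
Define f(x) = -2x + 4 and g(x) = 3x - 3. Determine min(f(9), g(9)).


f(9) = -14
g(9) = 24
min = -14

-14


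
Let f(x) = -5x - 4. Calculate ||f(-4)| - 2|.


f(-4) = 16
|16| = 16
|16 - 2| = 14

14


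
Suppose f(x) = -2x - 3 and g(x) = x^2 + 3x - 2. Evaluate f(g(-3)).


g(-3) = -2
f(-2) = 1

1


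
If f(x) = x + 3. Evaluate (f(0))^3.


27


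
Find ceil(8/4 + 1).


8/4 = 2
2 + 1 = 3
ceil(3) = 3

3


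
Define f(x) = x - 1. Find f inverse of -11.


Solve x - 1 = -11
x = (-11 + 1) / 1 = -10

-10


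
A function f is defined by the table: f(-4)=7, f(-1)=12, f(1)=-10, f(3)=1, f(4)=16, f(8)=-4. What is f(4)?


Reading from the table at x = 4

16


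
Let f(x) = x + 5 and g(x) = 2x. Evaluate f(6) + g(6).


f(6) = 11
g(6) = 12
Sum = 23

23


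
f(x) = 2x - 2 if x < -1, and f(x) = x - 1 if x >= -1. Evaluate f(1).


1 satisfies x >= -1
f(1) = 0

0


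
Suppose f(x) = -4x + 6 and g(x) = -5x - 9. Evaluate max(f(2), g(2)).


f(2) = -2
g(2) = -19
max = -2

-2


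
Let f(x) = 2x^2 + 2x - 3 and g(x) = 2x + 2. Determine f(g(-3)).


g(-3) = -4
f(-4) = 2*(-4)^2 + 2*(-4) - 3 = 21

21


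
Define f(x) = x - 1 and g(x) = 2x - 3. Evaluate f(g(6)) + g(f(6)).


f(g(6)) = 8
g(f(6)) = 7
Sum = 15

15


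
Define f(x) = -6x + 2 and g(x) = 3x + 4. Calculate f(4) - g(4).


f(4) = -22
g(4) = 16
Difference = -38

-38


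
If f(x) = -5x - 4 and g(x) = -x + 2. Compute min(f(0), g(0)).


f(0) = -4
g(0) = 2
min = -4

-4


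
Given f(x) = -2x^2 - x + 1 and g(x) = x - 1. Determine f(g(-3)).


g(-3) = -4
f(-4) = (-2)*(-4)^2 - 1*(-4) + 1 = -27

-27


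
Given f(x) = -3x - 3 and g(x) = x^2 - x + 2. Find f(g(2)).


g(2) = 4
f(4) = -15

-15


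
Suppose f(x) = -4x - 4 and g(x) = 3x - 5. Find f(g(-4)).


g(-4) = -17
f(-17) = 64

64


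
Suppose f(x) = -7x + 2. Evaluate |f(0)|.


f(0) = 2
|2| = 2

2


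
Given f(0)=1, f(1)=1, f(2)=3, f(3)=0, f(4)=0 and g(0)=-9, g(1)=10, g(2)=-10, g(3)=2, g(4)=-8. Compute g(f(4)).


f(4) = 0
g(0) = -9

-9


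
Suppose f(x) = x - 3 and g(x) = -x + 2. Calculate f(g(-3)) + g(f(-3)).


10


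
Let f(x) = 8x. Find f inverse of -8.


Solve 8x = -8
x = (-8) / 8 = -1

-1


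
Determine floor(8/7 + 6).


7


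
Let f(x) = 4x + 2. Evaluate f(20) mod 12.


f(20) = 82
82 mod 12 = 10

10


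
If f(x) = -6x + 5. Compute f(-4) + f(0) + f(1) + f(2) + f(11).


f(-4) = 29
f(0) = 5
f(1) = -1
f(2) = -7
f(11) = -61
Sum = -35

-35


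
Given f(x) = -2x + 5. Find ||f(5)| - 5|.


0


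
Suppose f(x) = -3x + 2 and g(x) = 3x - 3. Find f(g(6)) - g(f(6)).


8


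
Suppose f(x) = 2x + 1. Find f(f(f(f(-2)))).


f(-2) = -3
f(-3) = -5
f(-5) = -9
f(-9) = -17

-17


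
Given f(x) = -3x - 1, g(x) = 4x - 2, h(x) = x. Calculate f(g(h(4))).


h(4) = 4
g(4) = 14
f(14) = -43

-43


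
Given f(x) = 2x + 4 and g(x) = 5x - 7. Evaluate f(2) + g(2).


f(2) = 8
g(2) = 3
Sum = 11

11


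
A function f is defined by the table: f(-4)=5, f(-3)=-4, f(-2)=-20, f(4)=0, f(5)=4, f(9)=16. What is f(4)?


Reading from the table at x = 4

0


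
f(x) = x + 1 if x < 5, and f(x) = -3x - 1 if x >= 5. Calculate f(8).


8 satisfies x >= 5
f(8) = -25

-25


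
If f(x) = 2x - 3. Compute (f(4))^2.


f(4) = 5
(5)^2 = 25

25


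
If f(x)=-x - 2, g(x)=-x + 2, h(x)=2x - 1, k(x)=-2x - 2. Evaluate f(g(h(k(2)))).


k(2) = -6
h(-6) = -13
g(-13) = 15
f(15) = -17

-17


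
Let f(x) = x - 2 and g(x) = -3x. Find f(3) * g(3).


-9


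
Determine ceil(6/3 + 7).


6/3 = 2
2 + 7 = 9
ceil(9) = 9

9


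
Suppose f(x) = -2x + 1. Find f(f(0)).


-1


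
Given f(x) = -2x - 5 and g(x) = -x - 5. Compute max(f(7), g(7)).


f(7) = -19
g(7) = -12
max = -12

-12


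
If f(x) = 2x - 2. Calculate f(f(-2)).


f(-2) = -6
f(-6) = -14

-14


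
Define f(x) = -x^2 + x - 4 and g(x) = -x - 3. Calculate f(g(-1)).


g(-1) = -2
f(-2) = (-1)*(-2)^2 + 1*(-2) - 4 = -10

-10


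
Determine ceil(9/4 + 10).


9/4 = 2.25
2.25 + 10 = 12.25
ceil(12.25) = 13

13


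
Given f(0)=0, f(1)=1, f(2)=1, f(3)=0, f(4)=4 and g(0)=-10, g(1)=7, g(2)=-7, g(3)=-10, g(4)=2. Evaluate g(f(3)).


f(3) = 0
g(0) = -10

-10


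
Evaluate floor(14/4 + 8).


14/4 = 3.5
3.5 + 8 = 11.5
floor(11.5) = 11

11


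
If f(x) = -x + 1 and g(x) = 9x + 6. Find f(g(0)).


g(0) = 6
f(6) = -5

-5


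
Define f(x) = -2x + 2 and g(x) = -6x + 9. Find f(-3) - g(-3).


f(-3) = 8
g(-3) = 27
Difference = -19

-19


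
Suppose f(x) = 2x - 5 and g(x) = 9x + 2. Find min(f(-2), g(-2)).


-16


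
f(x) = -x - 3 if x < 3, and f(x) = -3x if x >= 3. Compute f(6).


6 satisfies x >= 3
f(6) = -18

-18


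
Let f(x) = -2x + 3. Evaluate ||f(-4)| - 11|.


0


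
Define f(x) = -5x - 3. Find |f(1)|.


8


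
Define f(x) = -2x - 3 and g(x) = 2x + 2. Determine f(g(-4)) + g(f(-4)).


21


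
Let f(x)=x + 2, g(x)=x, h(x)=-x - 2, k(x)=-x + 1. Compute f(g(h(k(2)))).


k(2) = -1
h(-1) = -1
g(-1) = -1
f(-1) = 1

1


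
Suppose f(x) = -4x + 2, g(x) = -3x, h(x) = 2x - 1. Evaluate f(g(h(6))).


134


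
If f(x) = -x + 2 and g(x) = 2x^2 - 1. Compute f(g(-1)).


g(-1) = 1
f(1) = 1

1


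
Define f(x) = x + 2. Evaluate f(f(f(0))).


f(0) = 2
f(2) = 4
f(4) = 6

6


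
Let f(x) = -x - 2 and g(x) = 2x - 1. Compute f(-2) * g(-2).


f(-2) = 0
g(-2) = -5
Product = 0

0


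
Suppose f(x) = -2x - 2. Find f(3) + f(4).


f(3) = -8
f(4) = -10
Sum = -18

-18


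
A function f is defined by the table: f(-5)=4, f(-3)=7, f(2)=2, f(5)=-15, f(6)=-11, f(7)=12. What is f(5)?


-15


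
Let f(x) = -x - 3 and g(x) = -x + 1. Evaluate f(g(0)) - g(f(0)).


f(g(0)) = -4
g(f(0)) = 4
Difference = -8

-8


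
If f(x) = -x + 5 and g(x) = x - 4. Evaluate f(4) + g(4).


1


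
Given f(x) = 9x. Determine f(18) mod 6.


f(18) = 162
162 mod 6 = 0

0


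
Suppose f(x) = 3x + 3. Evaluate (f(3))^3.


1728


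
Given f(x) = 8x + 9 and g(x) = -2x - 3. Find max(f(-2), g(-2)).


f(-2) = -7
g(-2) = 1
max = 1

1


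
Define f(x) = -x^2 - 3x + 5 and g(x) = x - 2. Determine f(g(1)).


g(1) = -1
f(-1) = (-1)*(-1)^2 - 3*(-1) + 5 = 7

7


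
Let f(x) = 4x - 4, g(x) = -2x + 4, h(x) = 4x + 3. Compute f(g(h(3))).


h(3) = 15
g(15) = -26
f(-26) = -108

-108


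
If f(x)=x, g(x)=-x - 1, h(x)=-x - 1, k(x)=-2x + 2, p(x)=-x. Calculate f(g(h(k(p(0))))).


p(0) = 0
k(0) = 2
h(2) = -3
g(-3) = 2
f(2) = 2

2


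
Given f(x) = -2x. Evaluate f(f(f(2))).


f(2) = -4
f(-4) = 8
f(8) = -16

-16


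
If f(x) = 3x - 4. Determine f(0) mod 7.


f(0) = -4
-4 mod 7 = 3

3


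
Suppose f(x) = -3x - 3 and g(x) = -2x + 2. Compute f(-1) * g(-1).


f(-1) = 0
g(-1) = 4
Product = 0

0


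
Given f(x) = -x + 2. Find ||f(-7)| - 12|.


f(-7) = 9
|9| = 9
|9 - 12| = 3

3


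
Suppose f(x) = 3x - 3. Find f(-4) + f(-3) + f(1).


f(-4) = -15
f(-3) = -12
f(1) = 0
Sum = -27

-27


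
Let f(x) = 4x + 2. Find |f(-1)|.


f(-1) = -2
|-2| = 2

2


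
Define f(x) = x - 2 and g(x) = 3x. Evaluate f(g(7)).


g(7) = 21
f(21) = 19

19


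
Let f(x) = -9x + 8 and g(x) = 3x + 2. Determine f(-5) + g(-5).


f(-5) = 53
g(-5) = -13
Sum = 40

40


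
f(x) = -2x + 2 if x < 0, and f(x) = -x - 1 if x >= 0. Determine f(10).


10 satisfies x >= 0
f(10) = -11

-11


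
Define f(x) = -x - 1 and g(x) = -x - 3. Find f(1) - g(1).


f(1) = -2
g(1) = -4
Difference = 2

2


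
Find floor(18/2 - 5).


18/2 = 9
9 - 5 = 4
floor(4) = 4

4


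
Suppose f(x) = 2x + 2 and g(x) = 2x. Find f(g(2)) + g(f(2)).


22


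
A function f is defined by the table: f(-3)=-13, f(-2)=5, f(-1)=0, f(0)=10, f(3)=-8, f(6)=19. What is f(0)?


Reading from the table at x = 0

10


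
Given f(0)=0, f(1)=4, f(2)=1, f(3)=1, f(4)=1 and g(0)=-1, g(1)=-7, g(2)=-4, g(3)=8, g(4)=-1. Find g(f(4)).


f(4) = 1
g(1) = -7

-7


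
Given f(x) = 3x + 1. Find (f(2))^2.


f(2) = 7
(7)^2 = 49

49


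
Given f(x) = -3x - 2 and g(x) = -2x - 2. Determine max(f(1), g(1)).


-4


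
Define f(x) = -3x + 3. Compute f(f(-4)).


f(-4) = 15
f(15) = -42

-42


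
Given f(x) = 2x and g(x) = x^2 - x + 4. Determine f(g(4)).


g(4) = 16
f(16) = 32

32


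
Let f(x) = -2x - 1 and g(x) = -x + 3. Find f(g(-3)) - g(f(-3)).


f(g(-3)) = -13
g(f(-3)) = -2
Difference = -11

-11


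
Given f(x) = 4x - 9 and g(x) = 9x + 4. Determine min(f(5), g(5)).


f(5) = 11
g(5) = 49
min = 11

11


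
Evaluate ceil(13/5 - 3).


13/5 = 2.6
2.6 - 3 = -0.4
ceil(-0.4) = 0

0


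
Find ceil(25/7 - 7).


25/7 = 3.5714
3.5714 - 7 = -3.4286
ceil(-3.4286) = -3

-3


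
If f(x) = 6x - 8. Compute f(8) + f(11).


f(8) = 40
f(11) = 58
Sum = 98

98


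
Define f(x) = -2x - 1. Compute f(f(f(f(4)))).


69


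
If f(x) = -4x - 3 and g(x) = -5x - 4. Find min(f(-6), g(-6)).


f(-6) = 21
g(-6) = 26
min = 21

21


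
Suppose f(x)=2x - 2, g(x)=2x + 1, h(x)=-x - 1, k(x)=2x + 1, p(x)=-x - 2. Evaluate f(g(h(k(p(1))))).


p(1) = -3
k(-3) = -5
h(-5) = 4
g(4) = 9
f(9) = 16

16


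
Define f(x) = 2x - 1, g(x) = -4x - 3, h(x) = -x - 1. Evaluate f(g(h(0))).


h(0) = -1
g(-1) = 1
f(1) = 1

1


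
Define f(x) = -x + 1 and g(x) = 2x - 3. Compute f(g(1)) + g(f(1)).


f(g(1)) = 2
g(f(1)) = -3
Sum = -1

-1


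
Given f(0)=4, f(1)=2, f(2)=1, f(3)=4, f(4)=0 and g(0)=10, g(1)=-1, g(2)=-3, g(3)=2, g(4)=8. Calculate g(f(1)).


-3


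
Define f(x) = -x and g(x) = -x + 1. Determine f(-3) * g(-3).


12


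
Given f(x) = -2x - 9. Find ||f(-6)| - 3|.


f(-6) = 3
|3| = 3
|3 - 3| = 0

0


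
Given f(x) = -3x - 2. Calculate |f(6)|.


20


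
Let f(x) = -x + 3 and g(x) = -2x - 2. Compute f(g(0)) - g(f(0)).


f(g(0)) = 5
g(f(0)) = -8
Difference = 13

13


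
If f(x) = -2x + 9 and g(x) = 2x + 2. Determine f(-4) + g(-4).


11


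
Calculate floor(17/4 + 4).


17/4 = 4.25
4.25 + 4 = 8.25
floor(8.25) = 8

8


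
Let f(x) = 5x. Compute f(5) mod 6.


f(5) = 25
25 mod 6 = 1

1


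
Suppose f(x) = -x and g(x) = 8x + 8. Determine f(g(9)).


-80


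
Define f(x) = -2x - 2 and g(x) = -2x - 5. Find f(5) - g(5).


f(5) = -12
g(5) = -15
Difference = 3

3


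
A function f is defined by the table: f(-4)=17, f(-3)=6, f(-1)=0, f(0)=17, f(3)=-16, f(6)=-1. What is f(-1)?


Reading from the table at x = -1

0


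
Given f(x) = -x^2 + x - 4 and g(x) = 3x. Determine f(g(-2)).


g(-2) = -6
f(-6) = (-1)*(-6)^2 + 1*(-6) - 4 = -46

-46


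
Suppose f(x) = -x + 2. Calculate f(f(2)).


f(2) = 0
f(0) = 2

2


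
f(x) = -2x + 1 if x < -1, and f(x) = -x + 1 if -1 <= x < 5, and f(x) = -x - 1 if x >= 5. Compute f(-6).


-6 satisfies x < -1
f(-6) = 13

13


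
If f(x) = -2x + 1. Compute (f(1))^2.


f(1) = -1
(-1)^2 = 1

1


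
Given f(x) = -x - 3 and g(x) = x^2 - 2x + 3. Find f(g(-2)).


-14


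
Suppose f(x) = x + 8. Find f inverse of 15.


7


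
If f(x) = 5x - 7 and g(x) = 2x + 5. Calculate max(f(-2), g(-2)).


f(-2) = -17
g(-2) = 1
max = 1

1


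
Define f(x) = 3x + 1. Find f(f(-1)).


f(-1) = -2
f(-2) = -5

-5


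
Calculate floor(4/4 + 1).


4/4 = 1
1 + 1 = 2
floor(2) = 2

2


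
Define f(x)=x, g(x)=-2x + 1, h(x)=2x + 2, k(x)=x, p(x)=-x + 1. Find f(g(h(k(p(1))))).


p(1) = 0
k(0) = 0
h(0) = 2
g(2) = -3
f(-3) = -3

-3


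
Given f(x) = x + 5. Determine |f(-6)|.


f(-6) = -1
|-1| = 1

1


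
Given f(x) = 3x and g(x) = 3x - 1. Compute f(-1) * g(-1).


12


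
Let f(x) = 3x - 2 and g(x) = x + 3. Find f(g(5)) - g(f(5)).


f(g(5)) = 22
g(f(5)) = 16
Difference = 6

6


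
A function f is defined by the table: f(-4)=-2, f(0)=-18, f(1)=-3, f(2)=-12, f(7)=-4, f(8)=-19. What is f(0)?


-18


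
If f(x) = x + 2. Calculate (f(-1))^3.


f(-1) = 1
(1)^3 = 1

1


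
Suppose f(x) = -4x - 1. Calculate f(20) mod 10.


f(20) = -81
-81 mod 10 = 9

9


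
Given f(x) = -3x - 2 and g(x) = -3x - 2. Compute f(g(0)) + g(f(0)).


f(g(0)) = 4
g(f(0)) = 4
Sum = 8

8


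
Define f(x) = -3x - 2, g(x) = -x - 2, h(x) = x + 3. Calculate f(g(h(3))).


h(3) = 6
g(6) = -8
f(-8) = 22

22


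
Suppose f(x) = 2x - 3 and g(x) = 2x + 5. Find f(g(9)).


43


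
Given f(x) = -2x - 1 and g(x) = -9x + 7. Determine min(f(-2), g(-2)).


3


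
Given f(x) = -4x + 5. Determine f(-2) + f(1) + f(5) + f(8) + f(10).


f(-2) = 13
f(1) = 1
f(5) = -15
f(8) = -27
f(10) = -35
Sum = -63

-63


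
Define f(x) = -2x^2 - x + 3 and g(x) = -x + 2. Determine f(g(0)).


g(0) = 2
f(2) = (-2)*(2)^2 - 1*(2) + 3 = -7

-7


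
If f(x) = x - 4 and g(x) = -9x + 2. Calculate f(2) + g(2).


f(2) = -2
g(2) = -16
Sum = -18

-18


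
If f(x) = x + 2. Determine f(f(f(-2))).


f(-2) = 0
f(0) = 2
f(2) = 4

4


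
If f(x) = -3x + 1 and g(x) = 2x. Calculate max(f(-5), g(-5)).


f(-5) = 16
g(-5) = -10
max = 16

16


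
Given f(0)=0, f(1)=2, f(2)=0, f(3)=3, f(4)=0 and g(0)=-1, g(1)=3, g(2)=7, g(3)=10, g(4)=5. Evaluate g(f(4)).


f(4) = 0
g(0) = -1

-1


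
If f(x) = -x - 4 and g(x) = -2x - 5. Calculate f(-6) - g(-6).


f(-6) = 2
g(-6) = 7
Difference = -5

-5


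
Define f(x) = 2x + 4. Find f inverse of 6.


Solve 2x + 4 = 6
x = (6 - 4) / 2 = 1

1


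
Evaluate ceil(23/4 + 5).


23/4 = 5.75
5.75 + 5 = 10.75
ceil(10.75) = 11

11


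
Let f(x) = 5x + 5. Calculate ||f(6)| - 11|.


24


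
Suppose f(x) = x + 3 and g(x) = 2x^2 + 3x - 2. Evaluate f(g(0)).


g(0) = -2
f(-2) = 1

1


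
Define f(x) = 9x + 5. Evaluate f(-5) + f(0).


f(-5) = -40
f(0) = 5
Sum = -35

-35


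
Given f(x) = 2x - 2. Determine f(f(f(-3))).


f(-3) = -8
f(-8) = -18
f(-18) = -38

-38


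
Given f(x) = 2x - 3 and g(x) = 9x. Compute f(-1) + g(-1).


f(-1) = -5
g(-1) = -9
Sum = -14

-14


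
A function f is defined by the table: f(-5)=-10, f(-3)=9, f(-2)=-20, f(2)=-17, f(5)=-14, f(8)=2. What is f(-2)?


Reading from the table at x = -2

-20


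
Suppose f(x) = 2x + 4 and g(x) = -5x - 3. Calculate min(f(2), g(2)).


f(2) = 8
g(2) = -13
min = -13

-13


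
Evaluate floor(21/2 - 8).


21/2 = 10.5
10.5 - 8 = 2.5
floor(2.5) = 2

2


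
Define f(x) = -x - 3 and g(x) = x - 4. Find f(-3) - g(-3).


7


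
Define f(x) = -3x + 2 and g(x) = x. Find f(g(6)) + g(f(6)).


f(g(6)) = -16
g(f(6)) = -16
Sum = -32

-32


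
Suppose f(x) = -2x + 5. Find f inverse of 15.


Solve -2x + 5 = 15
x = (15 - 5) / (-2) = -5

-5


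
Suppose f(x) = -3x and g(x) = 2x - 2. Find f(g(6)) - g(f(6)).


8


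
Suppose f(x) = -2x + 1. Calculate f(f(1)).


f(1) = -1
f(-1) = 3

3


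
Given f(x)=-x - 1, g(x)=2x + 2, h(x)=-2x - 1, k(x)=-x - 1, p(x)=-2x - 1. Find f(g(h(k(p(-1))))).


p(-1) = 1
k(1) = -2
h(-2) = 3
g(3) = 8
f(8) = -9

-9


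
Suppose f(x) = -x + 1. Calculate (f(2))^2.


f(2) = -1
(-1)^2 = 1

1
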